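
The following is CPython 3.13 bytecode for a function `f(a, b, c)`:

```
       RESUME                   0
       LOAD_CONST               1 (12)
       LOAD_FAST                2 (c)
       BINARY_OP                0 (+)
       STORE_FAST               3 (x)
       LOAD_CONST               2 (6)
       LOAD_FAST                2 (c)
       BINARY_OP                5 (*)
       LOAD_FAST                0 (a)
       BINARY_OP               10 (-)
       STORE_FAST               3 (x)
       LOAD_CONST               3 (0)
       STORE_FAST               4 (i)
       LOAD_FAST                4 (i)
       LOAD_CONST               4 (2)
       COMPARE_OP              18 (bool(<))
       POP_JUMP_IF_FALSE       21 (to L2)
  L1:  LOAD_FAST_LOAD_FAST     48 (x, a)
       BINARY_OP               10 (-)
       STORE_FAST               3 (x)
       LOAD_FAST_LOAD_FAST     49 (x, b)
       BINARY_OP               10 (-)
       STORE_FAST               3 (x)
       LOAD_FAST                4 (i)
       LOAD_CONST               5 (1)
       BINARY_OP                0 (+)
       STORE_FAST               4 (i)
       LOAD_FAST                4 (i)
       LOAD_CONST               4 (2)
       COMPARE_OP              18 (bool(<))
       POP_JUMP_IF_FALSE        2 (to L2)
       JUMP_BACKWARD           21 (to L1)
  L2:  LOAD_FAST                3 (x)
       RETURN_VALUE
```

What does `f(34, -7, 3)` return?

LOAD_CONST → push 12. Stack: [12]
LOAD_FAST c → push 3. Stack: [12, 3]
BINARY_OP + → 12 + 3 = 15. Stack: [15]
STORE_FAST x → x=15. Stack: []
LOAD_CONST → push 6. Stack: [6]
LOAD_FAST c → push 3. Stack: [6, 3]
BINARY_OP * → 6 * 3 = 18. Stack: [18]
LOAD_FAST a → push 34. Stack: [18, 34]
BINARY_OP - → 18 - 34 = -16. Stack: [-16]
STORE_FAST x → x=-16. Stack: []
LOAD_CONST → push 0. Stack: [0]
STORE_FAST i → i=0. Stack: []
LOAD_FAST i → push 0. Stack: [0]
LOAD_CONST → push 2. Stack: [0, 2]
COMPARE_OP bool(<) → 0 vs 2 = True. Stack: [True]
POP_JUMP_IF_FALSE → pop True; no jump. Stack: []
LOAD_FAST_LOAD_FAST x,a → push -16,34. Stack: [-16, 34]
BINARY_OP - → -16 - 34 = -50. Stack: [-50]
STORE_FAST x → x=-50. Stack: []
LOAD_FAST_LOAD_FAST x,b → push -50,-7. Stack: [-50, -7]
BINARY_OP - → -50 - -7 = -43. Stack: [-43]
STORE_FAST x → x=-43. Stack: []
LOAD_FAST i → push 0. Stack: [0]
LOAD_CONST → push 1. Stack: [0, 1]
BINARY_OP + → 0 + 1 = 1. Stack: [1]
STORE_FAST i → i=1. Stack: []
LOAD_FAST i → push 1. Stack: [1]
LOAD_CONST → push 2. Stack: [1, 2]
COMPARE_OP bool(<) → 1 vs 2 = True. Stack: [True]
POP_JUMP_IF_FALSE → pop True; no jump. Stack: []
LOAD_FAST_LOAD_FAST x,a → push -43,34. Stack: [-43, 34]
BINARY_OP - → -43 - 34 = -77. Stack: [-77]
STORE_FAST x → x=-77. Stack: []
LOAD_FAST_LOAD_FAST x,b → push -77,-7. Stack: [-77, -7]
BINARY_OP - → -77 - -7 = -70. Stack: [-70]
STORE_FAST x → x=-70. Stack: []
LOAD_FAST i → push 1. Stack: [1]
LOAD_CONST → push 1. Stack: [1, 1]
BINARY_OP + → 1 + 1 = 2. Stack: [2]
STORE_FAST i → i=2. Stack: []
LOAD_FAST i → push 2. Stack: [2]
LOAD_CONST → push 2. Stack: [2, 2]
COMPARE_OP bool(<) → 2 vs 2 = False. Stack: [False]
POP_JUMP_IF_FALSE → pop False; jump. Stack: []
LOAD_FAST x → push -70. Stack: [-70]
RETURN_VALUE → return -70.

-70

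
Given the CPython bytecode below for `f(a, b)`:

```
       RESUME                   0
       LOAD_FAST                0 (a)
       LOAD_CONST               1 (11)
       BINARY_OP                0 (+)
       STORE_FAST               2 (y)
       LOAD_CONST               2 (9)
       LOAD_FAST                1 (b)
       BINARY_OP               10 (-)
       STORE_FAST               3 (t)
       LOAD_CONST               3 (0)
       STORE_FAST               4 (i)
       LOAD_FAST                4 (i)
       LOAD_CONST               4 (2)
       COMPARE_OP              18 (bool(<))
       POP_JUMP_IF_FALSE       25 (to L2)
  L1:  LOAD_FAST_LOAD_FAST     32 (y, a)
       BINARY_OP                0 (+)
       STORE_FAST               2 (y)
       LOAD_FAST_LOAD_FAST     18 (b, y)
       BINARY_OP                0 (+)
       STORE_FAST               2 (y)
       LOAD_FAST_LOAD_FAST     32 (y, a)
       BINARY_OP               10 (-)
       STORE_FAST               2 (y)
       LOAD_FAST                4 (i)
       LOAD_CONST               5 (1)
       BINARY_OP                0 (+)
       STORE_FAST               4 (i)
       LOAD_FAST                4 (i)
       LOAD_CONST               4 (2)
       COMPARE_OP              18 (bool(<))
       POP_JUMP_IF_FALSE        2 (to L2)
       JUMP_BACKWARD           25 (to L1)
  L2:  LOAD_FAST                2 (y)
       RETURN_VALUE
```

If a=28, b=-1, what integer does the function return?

LOAD_FAST a → push 28. Stack: [28]
LOAD_CONST → push 11. Stack: [28, 11]
BINARY_OP + → 28 + 11 = 39. Stack: [39]
STORE_FAST y → y=39. Stack: []
LOAD_CONST → push 9. Stack: [9]
LOAD_FAST b → push -1. Stack: [9, -1]
BINARY_OP - → 9 - -1 = 10. Stack: [10]
STORE_FAST t → t=10. Stack: []
LOAD_CONST → push 0. Stack: [0]
STORE_FAST i → i=0. Stack: []
LOAD_FAST i → push 0. Stack: [0]
LOAD_CONST → push 2. Stack: [0, 2]
COMPARE_OP bool(<) → 0 vs 2 = True. Stack: [True]
POP_JUMP_IF_FALSE → pop True; no jump. Stack: []
LOAD_FAST_LOAD_FAST y,a → push 39,28. Stack: [39, 28]
BINARY_OP + → 39 + 28 = 67. Stack: [67]
STORE_FAST y → y=67. Stack: []
LOAD_FAST_LOAD_FAST b,y → push -1,67. Stack: [-1, 67]
BINARY_OP + → -1 + 67 = 66. Stack: [66]
STORE_FAST y → y=66. Stack: []
LOAD_FAST_LOAD_FAST y,a → push 66,28. Stack: [66, 28]
BINARY_OP - → 66 - 28 = 38. Stack: [38]
STORE_FAST y → y=38. Stack: []
LOAD_FAST i → push 0. Stack: [0]
LOAD_CONST → push 1. Stack: [0, 1]
BINARY_OP + → 0 + 1 = 1. Stack: [1]
STORE_FAST i → i=1. Stack: []
LOAD_FAST i → push 1. Stack: [1]
LOAD_CONST → push 2. Stack: [1, 2]
COMPARE_OP bool(<) → 1 vs 2 = True. Stack: [True]
POP_JUMP_IF_FALSE → pop True; no jump. Stack: []
LOAD_FAST_LOAD_FAST y,a → push 38,28. Stack: [38, 28]
BINARY_OP + → 38 + 28 = 66. Stack: [66]
STORE_FAST y → y=66. Stack: []
LOAD_FAST_LOAD_FAST b,y → push -1,66. Stack: [-1, 66]
BINARY_OP + → -1 + 66 = 65. Stack: [65]
STORE_FAST y → y=65. Stack: []
LOAD_FAST_LOAD_FAST y,a → push 65,28. Stack: [65, 28]
BINARY_OP - → 65 - 28 = 37. Stack: [37]
STORE_FAST y → y=37. Stack: []
LOAD_FAST i → push 1. Stack: [1]
LOAD_CONST → push 1. Stack: [1, 1]
BINARY_OP + → 1 + 1 = 2. Stack: [2]
STORE_FAST i → i=2. Stack: []
LOAD_FAST i → push 2. Stack: [2]
LOAD_CONST → push 2. Stack: [2, 2]
COMPARE_OP bool(<) → 2 vs 2 = False. Stack: [False]
POP_JUMP_IF_FALSE → pop False; jump. Stack: []
LOAD_FAST y → push 37. Stack: [37]
RETURN_VALUE → return 37.

37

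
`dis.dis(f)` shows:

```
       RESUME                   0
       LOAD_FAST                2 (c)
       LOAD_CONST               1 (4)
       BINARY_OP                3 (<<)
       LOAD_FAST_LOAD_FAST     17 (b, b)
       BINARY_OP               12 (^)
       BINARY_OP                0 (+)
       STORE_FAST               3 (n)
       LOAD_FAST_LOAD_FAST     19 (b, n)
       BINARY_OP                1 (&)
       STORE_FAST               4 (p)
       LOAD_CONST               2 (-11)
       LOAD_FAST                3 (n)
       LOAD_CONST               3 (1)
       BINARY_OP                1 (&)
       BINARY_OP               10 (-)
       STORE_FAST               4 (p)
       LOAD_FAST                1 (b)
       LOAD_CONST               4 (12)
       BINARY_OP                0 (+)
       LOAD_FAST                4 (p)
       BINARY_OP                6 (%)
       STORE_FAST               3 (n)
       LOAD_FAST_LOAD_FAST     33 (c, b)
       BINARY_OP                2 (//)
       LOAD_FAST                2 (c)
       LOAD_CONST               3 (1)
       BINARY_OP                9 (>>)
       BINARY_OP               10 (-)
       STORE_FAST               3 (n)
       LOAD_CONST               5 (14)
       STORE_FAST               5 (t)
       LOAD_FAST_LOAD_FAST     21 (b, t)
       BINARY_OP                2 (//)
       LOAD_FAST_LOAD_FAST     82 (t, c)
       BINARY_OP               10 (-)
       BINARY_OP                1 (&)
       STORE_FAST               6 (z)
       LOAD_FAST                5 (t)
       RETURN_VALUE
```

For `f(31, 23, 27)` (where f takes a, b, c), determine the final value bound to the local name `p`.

LOAD_FAST c → push 27. Stack: [27]
LOAD_CONST → push 4. Stack: [27, 4]
BINARY_OP << → 27 << 4 = 432. Stack: [432]
LOAD_FAST_LOAD_FAST b,b → push 23,23. Stack: [432, 23, 23]
BINARY_OP ^ → 23 ^ 23 = 0. Stack: [432, 0]
BINARY_OP + → 432 + 0 = 432. Stack: [432]
STORE_FAST n → n=432. Stack: []
LOAD_FAST_LOAD_FAST b,n → push 23,432. Stack: [23, 432]
BINARY_OP & → 23 & 432 = 16. Stack: [16]
STORE_FAST p → p=16. Stack: []
LOAD_CONST → push -11. Stack: [-11]
LOAD_FAST n → push 432. Stack: [-11, 432]
LOAD_CONST → push 1. Stack: [-11, 432, 1]
BINARY_OP & → 432 & 1 = 0. Stack: [-11, 0]
BINARY_OP - → -11 - 0 = -11. Stack: [-11]
STORE_FAST p → p=-11. Stack: []
LOAD_FAST b → push 23. Stack: [23]
LOAD_CONST → push 12. Stack: [23, 12]
BINARY_OP + → 23 + 12 = 35. Stack: [35]
LOAD_FAST p → push -11. Stack: [35, -11]
BINARY_OP % → 35 % -11 = -9. Stack: [-9]
STORE_FAST n → n=-9. Stack: []
LOAD_FAST_LOAD_FAST c,b → push 27,23. Stack: [27, 23]
BINARY_OP // → 27 // 23 = 1. Stack: [1]
LOAD_FAST c → push 27. Stack: [1, 27]
LOAD_CONST → push 1. Stack: [1, 27, 1]
BINARY_OP >> → 27 >> 1 = 13. Stack: [1, 13]
BINARY_OP - → 1 - 13 = -12. Stack: [-12]
STORE_FAST n → n=-12. Stack: []
LOAD_CONST → push 14. Stack: [14]
STORE_FAST t → t=14. Stack: []
LOAD_FAST_LOAD_FAST b,t → push 23,14. Stack: [23, 14]
BINARY_OP // → 23 // 14 = 1. Stack: [1]
LOAD_FAST_LOAD_FAST t,c → push 14,27. Stack: [1, 14, 27]
BINARY_OP - → 14 - 27 = -13. Stack: [1, -13]
BINARY_OP & → 1 & -13 = 1. Stack: [1]
STORE_FAST z → z=1. Stack: []
LOAD_FAST t → push 14. Stack: [14]
RETURN_VALUE → return 14.

-11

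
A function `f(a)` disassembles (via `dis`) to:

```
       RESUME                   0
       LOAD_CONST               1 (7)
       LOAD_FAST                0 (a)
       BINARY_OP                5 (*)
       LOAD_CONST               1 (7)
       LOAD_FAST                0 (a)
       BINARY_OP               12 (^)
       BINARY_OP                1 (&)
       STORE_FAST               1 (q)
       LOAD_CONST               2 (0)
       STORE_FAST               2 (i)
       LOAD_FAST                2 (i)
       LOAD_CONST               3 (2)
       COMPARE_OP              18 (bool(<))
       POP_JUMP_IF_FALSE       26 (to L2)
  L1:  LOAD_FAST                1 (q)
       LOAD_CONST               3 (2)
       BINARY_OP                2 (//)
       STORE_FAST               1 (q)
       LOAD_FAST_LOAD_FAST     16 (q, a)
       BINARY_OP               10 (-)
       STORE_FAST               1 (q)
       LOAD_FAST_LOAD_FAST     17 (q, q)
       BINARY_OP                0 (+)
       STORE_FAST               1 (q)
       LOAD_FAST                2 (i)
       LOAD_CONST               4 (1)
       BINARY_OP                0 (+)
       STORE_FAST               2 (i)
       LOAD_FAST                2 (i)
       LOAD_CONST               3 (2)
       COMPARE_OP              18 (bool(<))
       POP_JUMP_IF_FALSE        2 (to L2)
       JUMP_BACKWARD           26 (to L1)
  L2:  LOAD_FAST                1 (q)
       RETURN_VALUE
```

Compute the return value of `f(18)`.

-52

LOAD_CONST → push 7. Stack: [7]
LOAD_FAST a → push 18. Stack: [7, 18]
BINARY_OP * → 7 * 18 = 126. Stack: [126]
LOAD_CONST → push 7. Stack: [126, 7]
LOAD_FAST a → push 18. Stack: [126, 7, 18]
BINARY_OP ^ → 7 ^ 18 = 21. Stack: [126, 21]
BINARY_OP & → 126 & 21 = 20. Stack: [20]
STORE_FAST q → q=20. Stack: []
LOAD_CONST → push 0. Stack: [0]
STORE_FAST i → i=0. Stack: []
LOAD_FAST i → push 0. Stack: [0]
LOAD_CONST → push 2. Stack: [0, 2]
COMPARE_OP bool(<) → 0 vs 2 = True. Stack: [True]
POP_JUMP_IF_FALSE → pop True; no jump. Stack: []
LOAD_FAST q → push 20. Stack: [20]
LOAD_CONST → push 2. Stack: [20, 2]
BINARY_OP // → 20 // 2 = 10. Stack: [10]
STORE_FAST q → q=10. Stack: []
LOAD_FAST_LOAD_FAST q,a → push 10,18. Stack: [10, 18]
BINARY_OP - → 10 - 18 = -8. Stack: [-8]
STORE_FAST q → q=-8. Stack: []
LOAD_FAST_LOAD_FAST q,q → push -8,-8. Stack: [-8, -8]
BINARY_OP + → -8 + -8 = -16. Stack: [-16]
STORE_FAST q → q=-16. Stack: []
LOAD_FAST i → push 0. Stack: [0]
LOAD_CONST → push 1. Stack: [0, 1]
BINARY_OP + → 0 + 1 = 1. Stack: [1]
STORE_FAST i → i=1. Stack: []
LOAD_FAST i → push 1. Stack: [1]
LOAD_CONST → push 2. Stack: [1, 2]
COMPARE_OP bool(<) → 1 vs 2 = True. Stack: [True]
POP_JUMP_IF_FALSE → pop True; no jump. Stack: []
LOAD_FAST q → push -16. Stack: [-16]
LOAD_CONST → push 2. Stack: [-16, 2]
BINARY_OP // → -16 // 2 = -8. Stack: [-8]
STORE_FAST q → q=-8. Stack: []
LOAD_FAST_LOAD_FAST q,a → push -8,18. Stack: [-8, 18]
BINARY_OP - → -8 - 18 = -26. Stack: [-26]
STORE_FAST q → q=-26. Stack: []
LOAD_FAST_LOAD_FAST q,q → push -26,-26. Stack: [-26, -26]
BINARY_OP + → -26 + -26 = -52. Stack: [-52]
STORE_FAST q → q=-52. Stack: []
LOAD_FAST i → push 1. Stack: [1]
LOAD_CONST → push 1. Stack: [1, 1]
BINARY_OP + → 1 + 1 = 2. Stack: [2]
STORE_FAST i → i=2. Stack: []
LOAD_FAST i → push 2. Stack: [2]
LOAD_CONST → push 2. Stack: [2, 2]
COMPARE_OP bool(<) → 2 vs 2 = False. Stack: [False]
POP_JUMP_IF_FALSE → pop False; jump. Stack: []
LOAD_FAST q → push -52. Stack: [-52]
RETURN_VALUE → return -52.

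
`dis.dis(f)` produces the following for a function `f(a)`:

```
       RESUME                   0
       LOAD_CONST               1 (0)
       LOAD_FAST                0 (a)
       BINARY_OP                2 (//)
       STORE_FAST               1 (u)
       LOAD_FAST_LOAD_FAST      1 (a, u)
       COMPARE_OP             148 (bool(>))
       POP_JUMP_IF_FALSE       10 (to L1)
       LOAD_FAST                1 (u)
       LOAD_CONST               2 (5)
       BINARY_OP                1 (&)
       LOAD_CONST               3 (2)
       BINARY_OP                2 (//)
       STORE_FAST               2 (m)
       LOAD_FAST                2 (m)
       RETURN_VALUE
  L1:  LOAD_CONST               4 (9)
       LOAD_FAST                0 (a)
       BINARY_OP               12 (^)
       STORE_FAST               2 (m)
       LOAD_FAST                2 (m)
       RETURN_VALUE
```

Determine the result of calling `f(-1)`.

LOAD_CONST → push 0. Stack: [0]
LOAD_FAST a → push -1. Stack: [0, -1]
BINARY_OP // → 0 // -1 = 0. Stack: [0]
STORE_FAST u → u=0. Stack: []
LOAD_FAST_LOAD_FAST a,u → push -1,0. Stack: [-1, 0]
COMPARE_OP bool(>) → -1 vs 0 = False. Stack: [False]
POP_JUMP_IF_FALSE → pop False; jump. Stack: []
LOAD_CONST → push 9. Stack: [9]
LOAD_FAST a → push -1. Stack: [9, -1]
BINARY_OP ^ → 9 ^ -1 = -10. Stack: [-10]
STORE_FAST m → m=-10. Stack: []
LOAD_FAST m → push -10. Stack: [-10]
RETURN_VALUE → return -10.

-10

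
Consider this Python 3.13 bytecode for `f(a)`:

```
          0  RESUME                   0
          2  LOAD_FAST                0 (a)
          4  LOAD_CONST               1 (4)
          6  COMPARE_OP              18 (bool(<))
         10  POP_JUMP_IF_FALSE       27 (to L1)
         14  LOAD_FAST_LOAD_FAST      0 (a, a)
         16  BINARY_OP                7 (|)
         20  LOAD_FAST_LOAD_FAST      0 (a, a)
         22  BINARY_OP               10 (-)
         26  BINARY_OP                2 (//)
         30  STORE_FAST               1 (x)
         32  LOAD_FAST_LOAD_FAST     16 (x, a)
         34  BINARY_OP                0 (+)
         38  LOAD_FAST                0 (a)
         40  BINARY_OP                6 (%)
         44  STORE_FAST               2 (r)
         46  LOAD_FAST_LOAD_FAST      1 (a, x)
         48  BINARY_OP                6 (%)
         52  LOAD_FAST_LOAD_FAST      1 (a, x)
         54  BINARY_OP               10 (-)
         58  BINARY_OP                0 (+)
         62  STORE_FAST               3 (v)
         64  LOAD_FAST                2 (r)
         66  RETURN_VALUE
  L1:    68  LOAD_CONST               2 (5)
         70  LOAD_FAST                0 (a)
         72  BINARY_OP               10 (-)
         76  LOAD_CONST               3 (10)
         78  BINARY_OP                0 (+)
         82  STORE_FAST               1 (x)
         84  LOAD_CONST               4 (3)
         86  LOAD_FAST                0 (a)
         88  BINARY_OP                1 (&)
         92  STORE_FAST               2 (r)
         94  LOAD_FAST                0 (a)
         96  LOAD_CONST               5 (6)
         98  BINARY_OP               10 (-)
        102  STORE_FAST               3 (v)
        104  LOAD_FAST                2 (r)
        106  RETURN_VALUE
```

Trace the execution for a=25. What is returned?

LOAD_FAST a → push 25. Stack: [25]
LOAD_CONST → push 4. Stack: [25, 4]
COMPARE_OP bool(<) → 25 vs 4 = False. Stack: [False]
POP_JUMP_IF_FALSE → pop False; jump. Stack: []
LOAD_CONST → push 5. Stack: [5]
LOAD_FAST a → push 25. Stack: [5, 25]
BINARY_OP - → 5 - 25 = -20. Stack: [-20]
LOAD_CONST → push 10. Stack: [-20, 10]
BINARY_OP + → -20 + 10 = -10. Stack: [-10]
STORE_FAST x → x=-10. Stack: []
LOAD_CONST → push 3. Stack: [3]
LOAD_FAST a → push 25. Stack: [3, 25]
BINARY_OP & → 3 & 25 = 1. Stack: [1]
STORE_FAST r → r=1. Stack: []
LOAD_FAST a → push 25. Stack: [25]
LOAD_CONST → push 6. Stack: [25, 6]
BINARY_OP - → 25 - 6 = 19. Stack: [19]
STORE_FAST v → v=19. Stack: []
LOAD_FAST r → push 1. Stack: [1]
RETURN_VALUE → return 1.

1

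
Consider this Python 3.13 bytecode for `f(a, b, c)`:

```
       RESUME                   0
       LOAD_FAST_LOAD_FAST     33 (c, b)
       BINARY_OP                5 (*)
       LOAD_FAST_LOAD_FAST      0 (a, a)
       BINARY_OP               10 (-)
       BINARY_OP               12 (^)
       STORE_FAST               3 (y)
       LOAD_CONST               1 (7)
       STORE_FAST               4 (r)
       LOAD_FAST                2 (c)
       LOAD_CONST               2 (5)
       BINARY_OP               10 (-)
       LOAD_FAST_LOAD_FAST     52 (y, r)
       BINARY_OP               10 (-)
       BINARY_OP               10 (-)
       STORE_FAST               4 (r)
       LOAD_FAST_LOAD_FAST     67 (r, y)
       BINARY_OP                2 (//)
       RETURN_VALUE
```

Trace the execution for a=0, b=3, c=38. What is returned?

-1

LOAD_FAST_LOAD_FAST c,b → push 38,3. Stack: [38, 3]
BINARY_OP * → 38 * 3 = 114. Stack: [114]
LOAD_FAST_LOAD_FAST a,a → push 0,0. Stack: [114, 0, 0]
BINARY_OP - → 0 - 0 = 0. Stack: [114, 0]
BINARY_OP ^ → 114 ^ 0 = 114. Stack: [114]
STORE_FAST y → y=114. Stack: []
LOAD_CONST → push 7. Stack: [7]
STORE_FAST r → r=7. Stack: []
LOAD_FAST c → push 38. Stack: [38]
LOAD_CONST → push 5. Stack: [38, 5]
BINARY_OP - → 38 - 5 = 33. Stack: [33]
LOAD_FAST_LOAD_FAST y,r → push 114,7. Stack: [33, 114, 7]
BINARY_OP - → 114 - 7 = 107. Stack: [33, 107]
BINARY_OP - → 33 - 107 = -74. Stack: [-74]
STORE_FAST r → r=-74. Stack: []
LOAD_FAST_LOAD_FAST r,y → push -74,114. Stack: [-74, 114]
BINARY_OP // → -74 // 114 = -1. Stack: [-1]
RETURN_VALUE → return -1.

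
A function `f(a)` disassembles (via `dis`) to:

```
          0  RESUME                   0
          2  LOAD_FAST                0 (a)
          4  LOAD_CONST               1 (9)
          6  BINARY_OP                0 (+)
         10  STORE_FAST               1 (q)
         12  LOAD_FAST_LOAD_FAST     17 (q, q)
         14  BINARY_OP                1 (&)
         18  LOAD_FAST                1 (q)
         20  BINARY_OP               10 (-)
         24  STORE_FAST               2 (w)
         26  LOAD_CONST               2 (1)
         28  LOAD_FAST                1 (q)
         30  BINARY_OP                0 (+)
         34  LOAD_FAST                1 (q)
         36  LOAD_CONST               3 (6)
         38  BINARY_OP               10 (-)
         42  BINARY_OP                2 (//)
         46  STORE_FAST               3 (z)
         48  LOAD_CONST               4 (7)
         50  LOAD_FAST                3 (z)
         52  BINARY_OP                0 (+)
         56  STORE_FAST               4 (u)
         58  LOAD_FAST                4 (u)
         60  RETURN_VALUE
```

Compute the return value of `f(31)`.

LOAD_FAST a → push 31. Stack: [31]
LOAD_CONST → push 9. Stack: [31, 9]
BINARY_OP + → 31 + 9 = 40. Stack: [40]
STORE_FAST q → q=40. Stack: []
LOAD_FAST_LOAD_FAST q,q → push 40,40. Stack: [40, 40]
BINARY_OP & → 40 & 40 = 40. Stack: [40]
LOAD_FAST q → push 40. Stack: [40, 40]
BINARY_OP - → 40 - 40 = 0. Stack: [0]
STORE_FAST w → w=0. Stack: []
LOAD_CONST → push 1. Stack: [1]
LOAD_FAST q → push 40. Stack: [1, 40]
BINARY_OP + → 1 + 40 = 41. Stack: [41]
LOAD_FAST q → push 40. Stack: [41, 40]
LOAD_CONST → push 6. Stack: [41, 40, 6]
BINARY_OP - → 40 - 6 = 34. Stack: [41, 34]
BINARY_OP // → 41 // 34 = 1. Stack: [1]
STORE_FAST z → z=1. Stack: []
LOAD_CONST → push 7. Stack: [7]
LOAD_FAST z → push 1. Stack: [7, 1]
BINARY_OP + → 7 + 1 = 8. Stack: [8]
STORE_FAST u → u=8. Stack: []
LOAD_FAST u → push 8. Stack: [8]
RETURN_VALUE → return 8.

8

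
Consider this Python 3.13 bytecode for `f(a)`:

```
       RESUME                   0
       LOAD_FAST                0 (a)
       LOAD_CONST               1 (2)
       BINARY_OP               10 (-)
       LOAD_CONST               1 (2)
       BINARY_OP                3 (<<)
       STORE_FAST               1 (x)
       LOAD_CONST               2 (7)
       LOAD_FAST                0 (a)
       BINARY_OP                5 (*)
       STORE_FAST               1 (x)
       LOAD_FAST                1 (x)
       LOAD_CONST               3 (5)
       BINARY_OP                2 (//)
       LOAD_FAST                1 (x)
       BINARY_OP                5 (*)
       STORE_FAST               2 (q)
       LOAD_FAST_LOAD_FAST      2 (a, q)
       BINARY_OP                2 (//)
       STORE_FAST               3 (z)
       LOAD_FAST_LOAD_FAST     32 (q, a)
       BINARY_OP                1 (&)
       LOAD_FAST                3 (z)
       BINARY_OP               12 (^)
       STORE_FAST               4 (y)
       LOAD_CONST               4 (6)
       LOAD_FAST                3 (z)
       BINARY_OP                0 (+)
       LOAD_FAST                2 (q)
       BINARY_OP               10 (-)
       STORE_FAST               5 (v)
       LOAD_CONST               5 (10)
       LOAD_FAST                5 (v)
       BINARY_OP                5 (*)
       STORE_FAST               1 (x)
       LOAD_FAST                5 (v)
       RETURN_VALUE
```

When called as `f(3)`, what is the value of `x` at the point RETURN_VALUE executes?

LOAD_FAST a → push 3. Stack: [3]
LOAD_CONST → push 2. Stack: [3, 2]
BINARY_OP - → 3 - 2 = 1. Stack: [1]
LOAD_CONST → push 2. Stack: [1, 2]
BINARY_OP << → 1 << 2 = 4. Stack: [4]
STORE_FAST x → x=4. Stack: []
LOAD_CONST → push 7. Stack: [7]
LOAD_FAST a → push 3. Stack: [7, 3]
BINARY_OP * → 7 * 3 = 21. Stack: [21]
STORE_FAST x → x=21. Stack: []
LOAD_FAST x → push 21. Stack: [21]
LOAD_CONST → push 5. Stack: [21, 5]
BINARY_OP // → 21 // 5 = 4. Stack: [4]
LOAD_FAST x → push 21. Stack: [4, 21]
BINARY_OP * → 4 * 21 = 84. Stack: [84]
STORE_FAST q → q=84. Stack: []
LOAD_FAST_LOAD_FAST a,q → push 3,84. Stack: [3, 84]
BINARY_OP // → 3 // 84 = 0. Stack: [0]
STORE_FAST z → z=0. Stack: []
LOAD_FAST_LOAD_FAST q,a → push 84,3. Stack: [84, 3]
BINARY_OP & → 84 & 3 = 0. Stack: [0]
LOAD_FAST z → push 0. Stack: [0, 0]
BINARY_OP ^ → 0 ^ 0 = 0. Stack: [0]
STORE_FAST y → y=0. Stack: []
LOAD_CONST → push 6. Stack: [6]
LOAD_FAST z → push 0. Stack: [6, 0]
BINARY_OP + → 6 + 0 = 6. Stack: [6]
LOAD_FAST q → push 84. Stack: [6, 84]
BINARY_OP - → 6 - 84 = -78. Stack: [-78]
STORE_FAST v → v=-78. Stack: []
LOAD_CONST → push 10. Stack: [10]
LOAD_FAST v → push -78. Stack: [10, -78]
BINARY_OP * → 10 * -78 = -780. Stack: [-780]
STORE_FAST x → x=-780. Stack: []
LOAD_FAST v → push -78. Stack: [-78]
RETURN_VALUE → return -78.

-780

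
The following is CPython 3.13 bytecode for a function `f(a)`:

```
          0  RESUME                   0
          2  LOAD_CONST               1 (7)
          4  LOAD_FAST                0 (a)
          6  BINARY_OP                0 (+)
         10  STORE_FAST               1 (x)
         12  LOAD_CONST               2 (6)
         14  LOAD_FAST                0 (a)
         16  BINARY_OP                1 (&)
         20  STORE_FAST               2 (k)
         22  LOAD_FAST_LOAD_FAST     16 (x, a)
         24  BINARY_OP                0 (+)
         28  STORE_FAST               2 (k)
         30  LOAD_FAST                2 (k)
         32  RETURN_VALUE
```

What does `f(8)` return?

23

LOAD_CONST → push 7. Stack: [7]
LOAD_FAST a → push 8. Stack: [7, 8]
BINARY_OP + → 7 + 8 = 15. Stack: [15]
STORE_FAST x → x=15. Stack: []
LOAD_CONST → push 6. Stack: [6]
LOAD_FAST a → push 8. Stack: [6, 8]
BINARY_OP & → 6 & 8 = 0. Stack: [0]
STORE_FAST k → k=0. Stack: []
LOAD_FAST_LOAD_FAST x,a → push 15,8. Stack: [15, 8]
BINARY_OP + → 15 + 8 = 23. Stack: [23]
STORE_FAST k → k=23. Stack: []
LOAD_FAST k → push 23. Stack: [23]
RETURN_VALUE → return 23.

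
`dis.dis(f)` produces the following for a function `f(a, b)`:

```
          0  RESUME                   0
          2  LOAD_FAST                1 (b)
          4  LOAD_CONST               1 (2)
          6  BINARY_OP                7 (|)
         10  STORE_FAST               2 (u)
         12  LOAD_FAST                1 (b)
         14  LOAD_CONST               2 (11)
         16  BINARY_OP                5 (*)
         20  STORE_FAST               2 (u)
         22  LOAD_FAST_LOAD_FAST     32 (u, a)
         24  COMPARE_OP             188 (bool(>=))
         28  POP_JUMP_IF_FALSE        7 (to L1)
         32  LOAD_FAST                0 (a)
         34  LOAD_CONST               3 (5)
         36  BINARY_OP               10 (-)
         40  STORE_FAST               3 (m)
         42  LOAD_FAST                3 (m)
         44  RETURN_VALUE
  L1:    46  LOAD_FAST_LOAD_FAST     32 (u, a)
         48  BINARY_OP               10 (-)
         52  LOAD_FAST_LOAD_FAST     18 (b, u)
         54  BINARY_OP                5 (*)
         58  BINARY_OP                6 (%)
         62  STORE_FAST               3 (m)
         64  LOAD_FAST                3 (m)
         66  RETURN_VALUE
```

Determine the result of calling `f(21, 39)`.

LOAD_FAST b → push 39. Stack: [39]
LOAD_CONST → push 2. Stack: [39, 2]
BINARY_OP | → 39 | 2 = 39. Stack: [39]
STORE_FAST u → u=39. Stack: []
LOAD_FAST b → push 39. Stack: [39]
LOAD_CONST → push 11. Stack: [39, 11]
BINARY_OP * → 39 * 11 = 429. Stack: [429]
STORE_FAST u → u=429. Stack: []
LOAD_FAST_LOAD_FAST u,a → push 429,21. Stack: [429, 21]
COMPARE_OP bool(>=) → 429 vs 21 = True. Stack: [True]
POP_JUMP_IF_FALSE → pop True; no jump. Stack: []
LOAD_FAST a → push 21. Stack: [21]
LOAD_CONST → push 5. Stack: [21, 5]
BINARY_OP - → 21 - 5 = 16. Stack: [16]
STORE_FAST m → m=16. Stack: []
LOAD_FAST m → push 16. Stack: [16]
RETURN_VALUE → return 16.

16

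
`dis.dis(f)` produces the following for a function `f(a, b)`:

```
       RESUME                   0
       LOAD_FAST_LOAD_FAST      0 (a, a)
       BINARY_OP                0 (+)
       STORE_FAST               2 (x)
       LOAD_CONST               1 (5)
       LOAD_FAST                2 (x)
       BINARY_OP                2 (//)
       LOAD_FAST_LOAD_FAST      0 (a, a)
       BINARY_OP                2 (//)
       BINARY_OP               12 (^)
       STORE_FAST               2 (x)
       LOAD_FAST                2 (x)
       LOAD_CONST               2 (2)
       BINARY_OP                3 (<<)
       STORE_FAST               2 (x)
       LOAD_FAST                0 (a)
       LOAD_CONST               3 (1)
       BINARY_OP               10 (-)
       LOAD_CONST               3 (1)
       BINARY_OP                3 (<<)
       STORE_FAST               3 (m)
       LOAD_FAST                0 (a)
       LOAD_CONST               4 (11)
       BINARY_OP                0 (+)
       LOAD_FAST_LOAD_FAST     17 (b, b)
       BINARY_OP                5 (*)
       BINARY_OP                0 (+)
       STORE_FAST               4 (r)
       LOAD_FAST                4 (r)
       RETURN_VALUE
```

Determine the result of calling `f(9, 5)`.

LOAD_FAST_LOAD_FAST a,a → push 9,9. Stack: [9, 9]
BINARY_OP + → 9 + 9 = 18. Stack: [18]
STORE_FAST x → x=18. Stack: []
LOAD_CONST → push 5. Stack: [5]
LOAD_FAST x → push 18. Stack: [5, 18]
BINARY_OP // → 5 // 18 = 0. Stack: [0]
LOAD_FAST_LOAD_FAST a,a → push 9,9. Stack: [0, 9, 9]
BINARY_OP // → 9 // 9 = 1. Stack: [0, 1]
BINARY_OP ^ → 0 ^ 1 = 1. Stack: [1]
STORE_FAST x → x=1. Stack: []
LOAD_FAST x → push 1. Stack: [1]
LOAD_CONST → push 2. Stack: [1, 2]
BINARY_OP << → 1 << 2 = 4. Stack: [4]
STORE_FAST x → x=4. Stack: []
LOAD_FAST a → push 9. Stack: [9]
LOAD_CONST → push 1. Stack: [9, 1]
BINARY_OP - → 9 - 1 = 8. Stack: [8]
LOAD_CONST → push 1. Stack: [8, 1]
BINARY_OP << → 8 << 1 = 16. Stack: [16]
STORE_FAST m → m=16. Stack: []
LOAD_FAST a → push 9. Stack: [9]
LOAD_CONST → push 11. Stack: [9, 11]
BINARY_OP + → 9 + 11 = 20. Stack: [20]
LOAD_FAST_LOAD_FAST b,b → push 5,5. Stack: [20, 5, 5]
BINARY_OP * → 5 * 5 = 25. Stack: [20, 25]
BINARY_OP + → 20 + 25 = 45. Stack: [45]
STORE_FAST r → r=45. Stack: []
LOAD_FAST r → push 45. Stack: [45]
RETURN_VALUE → return 45.

45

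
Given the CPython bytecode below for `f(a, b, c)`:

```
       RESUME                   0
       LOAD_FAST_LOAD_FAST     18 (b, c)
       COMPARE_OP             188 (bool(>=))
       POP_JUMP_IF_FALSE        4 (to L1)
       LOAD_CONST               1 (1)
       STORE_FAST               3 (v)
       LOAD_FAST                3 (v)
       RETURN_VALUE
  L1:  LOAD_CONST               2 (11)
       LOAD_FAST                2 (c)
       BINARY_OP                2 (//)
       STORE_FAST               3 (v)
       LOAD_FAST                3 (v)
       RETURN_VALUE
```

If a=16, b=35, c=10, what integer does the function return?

LOAD_FAST_LOAD_FAST b,c → push 35,10. Stack: [35, 10]
COMPARE_OP bool(>=) → 35 vs 10 = True. Stack: [True]
POP_JUMP_IF_FALSE → pop True; no jump. Stack: []
LOAD_CONST → push 1. Stack: [1]
STORE_FAST v → v=1. Stack: []
LOAD_FAST v → push 1. Stack: [1]
RETURN_VALUE → return 1.

1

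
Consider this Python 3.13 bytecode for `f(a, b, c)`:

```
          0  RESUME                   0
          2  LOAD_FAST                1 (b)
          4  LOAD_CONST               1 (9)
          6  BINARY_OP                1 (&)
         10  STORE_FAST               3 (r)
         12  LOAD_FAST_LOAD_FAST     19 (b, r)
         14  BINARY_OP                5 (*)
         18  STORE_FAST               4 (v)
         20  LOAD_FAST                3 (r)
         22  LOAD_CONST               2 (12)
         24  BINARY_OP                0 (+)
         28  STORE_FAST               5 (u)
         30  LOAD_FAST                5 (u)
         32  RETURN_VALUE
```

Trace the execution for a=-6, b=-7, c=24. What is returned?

21

LOAD_FAST b → push -7. Stack: [-7]
LOAD_CONST → push 9. Stack: [-7, 9]
BINARY_OP & → -7 & 9 = 9. Stack: [9]
STORE_FAST r → r=9. Stack: []
LOAD_FAST_LOAD_FAST b,r → push -7,9. Stack: [-7, 9]
BINARY_OP * → -7 * 9 = -63. Stack: [-63]
STORE_FAST v → v=-63. Stack: []
LOAD_FAST r → push 9. Stack: [9]
LOAD_CONST → push 12. Stack: [9, 12]
BINARY_OP + → 9 + 12 = 21. Stack: [21]
STORE_FAST u → u=21. Stack: []
LOAD_FAST u → push 21. Stack: [21]
RETURN_VALUE → return 21.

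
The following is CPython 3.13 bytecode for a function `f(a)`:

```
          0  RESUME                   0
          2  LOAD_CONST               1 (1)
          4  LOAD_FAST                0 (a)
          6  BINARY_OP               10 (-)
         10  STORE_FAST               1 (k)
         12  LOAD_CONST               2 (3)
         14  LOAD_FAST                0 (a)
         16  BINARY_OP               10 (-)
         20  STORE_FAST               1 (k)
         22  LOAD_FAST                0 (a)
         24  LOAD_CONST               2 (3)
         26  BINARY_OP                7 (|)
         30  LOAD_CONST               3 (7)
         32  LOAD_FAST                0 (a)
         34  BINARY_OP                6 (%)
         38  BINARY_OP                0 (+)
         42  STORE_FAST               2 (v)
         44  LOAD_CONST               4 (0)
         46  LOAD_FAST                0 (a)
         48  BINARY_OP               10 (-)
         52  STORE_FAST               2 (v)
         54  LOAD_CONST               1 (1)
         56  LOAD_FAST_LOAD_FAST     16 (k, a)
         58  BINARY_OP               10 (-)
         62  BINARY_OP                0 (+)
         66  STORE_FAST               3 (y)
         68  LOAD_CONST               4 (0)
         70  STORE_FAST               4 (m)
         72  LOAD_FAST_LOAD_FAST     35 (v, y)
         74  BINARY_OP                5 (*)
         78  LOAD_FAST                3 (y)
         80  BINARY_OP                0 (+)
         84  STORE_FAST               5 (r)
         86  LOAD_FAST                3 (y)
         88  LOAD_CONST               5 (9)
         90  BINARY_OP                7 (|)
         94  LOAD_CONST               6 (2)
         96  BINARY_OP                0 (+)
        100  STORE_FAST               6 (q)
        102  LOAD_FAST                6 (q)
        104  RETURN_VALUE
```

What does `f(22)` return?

-37

LOAD_CONST → push 1. Stack: [1]
LOAD_FAST a → push 22. Stack: [1, 22]
BINARY_OP - → 1 - 22 = -21. Stack: [-21]
STORE_FAST k → k=-21. Stack: []
LOAD_CONST → push 3. Stack: [3]
LOAD_FAST a → push 22. Stack: [3, 22]
BINARY_OP - → 3 - 22 = -19. Stack: [-19]
STORE_FAST k → k=-19. Stack: []
LOAD_FAST a → push 22. Stack: [22]
LOAD_CONST → push 3. Stack: [22, 3]
BINARY_OP | → 22 | 3 = 23. Stack: [23]
LOAD_CONST → push 7. Stack: [23, 7]
LOAD_FAST a → push 22. Stack: [23, 7, 22]
BINARY_OP % → 7 % 22 = 7. Stack: [23, 7]
BINARY_OP + → 23 + 7 = 30. Stack: [30]
STORE_FAST v → v=30. Stack: []
LOAD_CONST → push 0. Stack: [0]
LOAD_FAST a → push 22. Stack: [0, 22]
BINARY_OP - → 0 - 22 = -22. Stack: [-22]
STORE_FAST v → v=-22. Stack: []
LOAD_CONST → push 1. Stack: [1]
LOAD_FAST_LOAD_FAST k,a → push -19,22. Stack: [1, -19, 22]
BINARY_OP - → -19 - 22 = -41. Stack: [1, -41]
BINARY_OP + → 1 + -41 = -40. Stack: [-40]
STORE_FAST y → y=-40. Stack: []
LOAD_CONST → push 0. Stack: [0]
STORE_FAST m → m=0. Stack: []
LOAD_FAST_LOAD_FAST v,y → push -22,-40. Stack: [-22, -40]
BINARY_OP * → -22 * -40 = 880. Stack: [880]
LOAD_FAST y → push -40. Stack: [880, -40]
BINARY_OP + → 880 + -40 = 840. Stack: [840]
STORE_FAST r → r=840. Stack: []
LOAD_FAST y → push -40. Stack: [-40]
LOAD_CONST → push 9. Stack: [-40, 9]
BINARY_OP | → -40 | 9 = -39. Stack: [-39]
LOAD_CONST → push 2. Stack: [-39, 2]
BINARY_OP + → -39 + 2 = -37. Stack: [-37]
STORE_FAST q → q=-37. Stack: []
LOAD_FAST q → push -37. Stack: [-37]
RETURN_VALUE → return -37.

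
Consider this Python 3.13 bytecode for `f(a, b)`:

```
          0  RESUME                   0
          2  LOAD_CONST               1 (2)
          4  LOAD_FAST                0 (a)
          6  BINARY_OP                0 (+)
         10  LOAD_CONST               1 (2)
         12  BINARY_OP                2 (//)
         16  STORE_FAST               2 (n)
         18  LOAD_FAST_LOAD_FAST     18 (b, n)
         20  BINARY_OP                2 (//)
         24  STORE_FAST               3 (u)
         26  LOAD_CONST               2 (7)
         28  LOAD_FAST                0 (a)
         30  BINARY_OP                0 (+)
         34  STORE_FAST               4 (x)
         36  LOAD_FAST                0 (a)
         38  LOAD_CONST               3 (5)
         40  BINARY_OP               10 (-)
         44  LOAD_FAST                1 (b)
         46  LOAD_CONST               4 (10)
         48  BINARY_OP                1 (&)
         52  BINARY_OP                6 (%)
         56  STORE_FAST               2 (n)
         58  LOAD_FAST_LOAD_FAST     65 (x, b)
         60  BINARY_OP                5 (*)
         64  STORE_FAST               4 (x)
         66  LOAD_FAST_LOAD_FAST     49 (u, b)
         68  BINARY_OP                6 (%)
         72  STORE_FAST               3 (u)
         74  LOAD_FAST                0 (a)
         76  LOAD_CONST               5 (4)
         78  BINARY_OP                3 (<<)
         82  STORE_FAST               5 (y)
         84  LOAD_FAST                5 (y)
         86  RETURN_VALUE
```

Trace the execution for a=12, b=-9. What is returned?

LOAD_CONST → push 2. Stack: [2]
LOAD_FAST a → push 12. Stack: [2, 12]
BINARY_OP + → 2 + 12 = 14. Stack: [14]
LOAD_CONST → push 2. Stack: [14, 2]
BINARY_OP // → 14 // 2 = 7. Stack: [7]
STORE_FAST n → n=7. Stack: []
LOAD_FAST_LOAD_FAST b,n → push -9,7. Stack: [-9, 7]
BINARY_OP // → -9 // 7 = -2. Stack: [-2]
STORE_FAST u → u=-2. Stack: []
LOAD_CONST → push 7. Stack: [7]
LOAD_FAST a → push 12. Stack: [7, 12]
BINARY_OP + → 7 + 12 = 19. Stack: [19]
STORE_FAST x → x=19. Stack: []
LOAD_FAST a → push 12. Stack: [12]
LOAD_CONST → push 5. Stack: [12, 5]
BINARY_OP - → 12 - 5 = 7. Stack: [7]
LOAD_FAST b → push -9. Stack: [7, -9]
LOAD_CONST → push 10. Stack: [7, -9, 10]
BINARY_OP & → -9 & 10 = 2. Stack: [7, 2]
BINARY_OP % → 7 % 2 = 1. Stack: [1]
STORE_FAST n → n=1. Stack: []
LOAD_FAST_LOAD_FAST x,b → push 19,-9. Stack: [19, -9]
BINARY_OP * → 19 * -9 = -171. Stack: [-171]
STORE_FAST x → x=-171. Stack: []
LOAD_FAST_LOAD_FAST u,b → push -2,-9. Stack: [-2, -9]
BINARY_OP % → -2 % -9 = -2. Stack: [-2]
STORE_FAST u → u=-2. Stack: []
LOAD_FAST a → push 12. Stack: [12]
LOAD_CONST → push 4. Stack: [12, 4]
BINARY_OP << → 12 << 4 = 192. Stack: [192]
STORE_FAST y → y=192. Stack: []
LOAD_FAST y → push 192. Stack: [192]
RETURN_VALUE → return 192.

192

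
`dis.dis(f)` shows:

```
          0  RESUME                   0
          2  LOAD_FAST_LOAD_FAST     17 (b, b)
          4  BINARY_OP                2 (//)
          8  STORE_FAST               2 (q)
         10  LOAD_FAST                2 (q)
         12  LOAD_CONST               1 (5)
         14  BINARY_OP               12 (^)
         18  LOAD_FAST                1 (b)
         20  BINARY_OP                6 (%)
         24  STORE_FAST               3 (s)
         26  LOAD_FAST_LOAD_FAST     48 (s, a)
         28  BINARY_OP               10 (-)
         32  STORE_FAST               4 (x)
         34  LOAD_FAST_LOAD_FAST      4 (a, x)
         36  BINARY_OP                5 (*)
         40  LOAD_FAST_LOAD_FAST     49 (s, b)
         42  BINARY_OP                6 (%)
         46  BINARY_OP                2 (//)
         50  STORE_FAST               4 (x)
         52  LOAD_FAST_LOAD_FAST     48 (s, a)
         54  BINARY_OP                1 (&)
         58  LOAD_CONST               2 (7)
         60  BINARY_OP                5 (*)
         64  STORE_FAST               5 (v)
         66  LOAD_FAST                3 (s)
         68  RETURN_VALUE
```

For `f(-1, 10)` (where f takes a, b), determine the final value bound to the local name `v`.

LOAD_FAST_LOAD_FAST b,b → push 10,10. Stack: [10, 10]
BINARY_OP // → 10 // 10 = 1. Stack: [1]
STORE_FAST q → q=1. Stack: []
LOAD_FAST q → push 1. Stack: [1]
LOAD_CONST → push 5. Stack: [1, 5]
BINARY_OP ^ → 1 ^ 5 = 4. Stack: [4]
LOAD_FAST b → push 10. Stack: [4, 10]
BINARY_OP % → 4 % 10 = 4. Stack: [4]
STORE_FAST s → s=4. Stack: []
LOAD_FAST_LOAD_FAST s,a → push 4,-1. Stack: [4, -1]
BINARY_OP - → 4 - -1 = 5. Stack: [5]
STORE_FAST x → x=5. Stack: []
LOAD_FAST_LOAD_FAST a,x → push -1,5. Stack: [-1, 5]
BINARY_OP * → -1 * 5 = -5. Stack: [-5]
LOAD_FAST_LOAD_FAST s,b → push 4,10. Stack: [-5, 4, 10]
BINARY_OP % → 4 % 10 = 4. Stack: [-5, 4]
BINARY_OP // → -5 // 4 = -2. Stack: [-2]
STORE_FAST x → x=-2. Stack: []
LOAD_FAST_LOAD_FAST s,a → push 4,-1. Stack: [4, -1]
BINARY_OP & → 4 & -1 = 4. Stack: [4]
LOAD_CONST → push 7. Stack: [4, 7]
BINARY_OP * → 4 * 7 = 28. Stack: [28]
STORE_FAST v → v=28. Stack: []
LOAD_FAST s → push 4. Stack: [4]
RETURN_VALUE → return 4.

28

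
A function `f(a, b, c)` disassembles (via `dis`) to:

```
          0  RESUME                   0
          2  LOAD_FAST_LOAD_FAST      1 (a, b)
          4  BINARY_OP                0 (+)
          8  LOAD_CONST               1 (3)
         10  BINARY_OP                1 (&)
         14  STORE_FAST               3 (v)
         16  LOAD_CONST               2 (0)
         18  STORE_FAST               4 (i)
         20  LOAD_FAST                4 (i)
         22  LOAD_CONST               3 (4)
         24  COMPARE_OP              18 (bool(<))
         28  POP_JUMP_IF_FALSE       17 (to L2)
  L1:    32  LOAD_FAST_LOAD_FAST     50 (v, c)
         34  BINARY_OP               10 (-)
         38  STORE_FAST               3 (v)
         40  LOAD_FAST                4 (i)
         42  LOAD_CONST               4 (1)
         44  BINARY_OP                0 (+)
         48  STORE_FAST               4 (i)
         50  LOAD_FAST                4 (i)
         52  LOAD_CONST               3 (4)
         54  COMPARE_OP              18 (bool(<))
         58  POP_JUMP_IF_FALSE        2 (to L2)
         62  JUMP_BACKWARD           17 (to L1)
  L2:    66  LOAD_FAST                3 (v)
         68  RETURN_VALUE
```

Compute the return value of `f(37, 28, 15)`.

LOAD_FAST_LOAD_FAST a,b → push 37,28. Stack: [37, 28]
BINARY_OP + → 37 + 28 = 65. Stack: [65]
LOAD_CONST → push 3. Stack: [65, 3]
BINARY_OP & → 65 & 3 = 1. Stack: [1]
STORE_FAST v → v=1. Stack: []
LOAD_CONST → push 0. Stack: [0]
STORE_FAST i → i=0. Stack: []
LOAD_FAST i → push 0. Stack: [0]
LOAD_CONST → push 4. Stack: [0, 4]
COMPARE_OP bool(<) → 0 vs 4 = True. Stack: [True]
POP_JUMP_IF_FALSE → pop True; no jump. Stack: []
LOAD_FAST_LOAD_FAST v,c → push 1,15. Stack: [1, 15]
BINARY_OP - → 1 - 15 = -14. Stack: [-14]
STORE_FAST v → v=-14. Stack: []
LOAD_FAST i → push 0. Stack: [0]
LOAD_CONST → push 1. Stack: [0, 1]
BINARY_OP + → 0 + 1 = 1. Stack: [1]
STORE_FAST i → i=1. Stack: []
LOAD_FAST i → push 1. Stack: [1]
LOAD_CONST → push 4. Stack: [1, 4]
COMPARE_OP bool(<) → 1 vs 4 = True. Stack: [True]
POP_JUMP_IF_FALSE → pop True; no jump. Stack: []
LOAD_FAST_LOAD_FAST v,c → push -14,15. Stack: [-14, 15]
BINARY_OP - → -14 - 15 = -29. Stack: [-29]
STORE_FAST v → v=-29. Stack: []
LOAD_FAST i → push 1. Stack: [1]
LOAD_CONST → push 1. Stack: [1, 1]
BINARY_OP + → 1 + 1 = 2. Stack: [2]
STORE_FAST i → i=2. Stack: []
LOAD_FAST i → push 2. Stack: [2]
LOAD_CONST → push 4. Stack: [2, 4]
COMPARE_OP bool(<) → 2 vs 4 = True. Stack: [True]
POP_JUMP_IF_FALSE → pop True; no jump. Stack: []
LOAD_FAST_LOAD_FAST v,c → push -29,15. Stack: [-29, 15]
BINARY_OP - → -29 - 15 = -44. Stack: [-44]
STORE_FAST v → v=-44. Stack: []
LOAD_FAST i → push 2. Stack: [2]
LOAD_CONST → push 1. Stack: [2, 1]
BINARY_OP + → 2 + 1 = 3. Stack: [3]
STORE_FAST i → i=3. Stack: []
LOAD_FAST i → push 3. Stack: [3]
LOAD_CONST → push 4. Stack: [3, 4]
COMPARE_OP bool(<) → 3 vs 4 = True. Stack: [True]
POP_JUMP_IF_FALSE → pop True; no jump. Stack: []
LOAD_FAST_LOAD_FAST v,c → push -44,15. Stack: [-44, 15]
BINARY_OP - → -44 - 15 = -59. Stack: [-59]
STORE_FAST v → v=-59. Stack: []
LOAD_FAST i → push 3. Stack: [3]
LOAD_CONST → push 1. Stack: [3, 1]
BINARY_OP + → 3 + 1 = 4. Stack: [4]
STORE_FAST i → i=4. Stack: []
LOAD_FAST i → push 4. Stack: [4]
LOAD_CONST → push 4. Stack: [4, 4]
COMPARE_OP bool(<) → 4 vs 4 = False. Stack: [False]
POP_JUMP_IF_FALSE → pop False; jump. Stack: []
LOAD_FAST v → push -59. Stack: [-59]
RETURN_VALUE → return -59.

-59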